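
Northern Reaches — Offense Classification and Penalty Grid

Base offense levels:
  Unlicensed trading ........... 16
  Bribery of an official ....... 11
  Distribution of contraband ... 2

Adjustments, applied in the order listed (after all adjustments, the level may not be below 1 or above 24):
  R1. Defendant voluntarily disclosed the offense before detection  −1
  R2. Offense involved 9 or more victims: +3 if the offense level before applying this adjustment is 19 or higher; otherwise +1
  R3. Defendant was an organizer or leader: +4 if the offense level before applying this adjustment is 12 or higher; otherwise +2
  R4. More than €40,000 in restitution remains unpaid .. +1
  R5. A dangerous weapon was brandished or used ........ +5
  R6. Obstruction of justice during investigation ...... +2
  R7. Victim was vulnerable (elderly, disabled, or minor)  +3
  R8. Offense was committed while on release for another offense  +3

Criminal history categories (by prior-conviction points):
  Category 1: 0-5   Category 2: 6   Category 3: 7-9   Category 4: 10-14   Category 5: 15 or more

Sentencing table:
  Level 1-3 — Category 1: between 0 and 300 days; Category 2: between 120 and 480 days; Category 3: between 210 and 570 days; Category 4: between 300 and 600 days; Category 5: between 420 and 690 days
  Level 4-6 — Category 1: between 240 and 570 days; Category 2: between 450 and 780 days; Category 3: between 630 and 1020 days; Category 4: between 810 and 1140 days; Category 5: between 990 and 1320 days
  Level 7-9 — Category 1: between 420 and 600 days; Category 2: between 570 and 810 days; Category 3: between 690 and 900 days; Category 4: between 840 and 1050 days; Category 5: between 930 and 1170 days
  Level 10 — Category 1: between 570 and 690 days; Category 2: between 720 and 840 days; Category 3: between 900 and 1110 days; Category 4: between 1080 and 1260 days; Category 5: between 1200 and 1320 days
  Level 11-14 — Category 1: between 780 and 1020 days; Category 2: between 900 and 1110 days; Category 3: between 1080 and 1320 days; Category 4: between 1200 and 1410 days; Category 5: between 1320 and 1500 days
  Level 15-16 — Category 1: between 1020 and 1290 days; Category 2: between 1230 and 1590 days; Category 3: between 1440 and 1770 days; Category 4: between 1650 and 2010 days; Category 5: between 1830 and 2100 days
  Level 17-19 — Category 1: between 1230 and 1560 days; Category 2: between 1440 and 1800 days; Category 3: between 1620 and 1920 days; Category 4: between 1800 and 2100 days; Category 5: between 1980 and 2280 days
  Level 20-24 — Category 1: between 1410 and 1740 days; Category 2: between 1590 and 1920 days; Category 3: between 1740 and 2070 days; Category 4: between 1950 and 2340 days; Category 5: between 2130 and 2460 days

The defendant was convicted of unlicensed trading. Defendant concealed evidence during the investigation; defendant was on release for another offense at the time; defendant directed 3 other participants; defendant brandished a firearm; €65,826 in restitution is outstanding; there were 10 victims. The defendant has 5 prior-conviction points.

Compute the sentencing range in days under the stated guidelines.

Base offense level for unlicensed trading: 16.
R2 applies (level before this adjustment is 16 < 19, so +1): 16 + 1 = 17.
R3 applies (level before this adjustment is 17 ≥ 12, so +4): 17 + 4 = 21.
R4 applies: 21 + 1 = 22.
R5 applies: 22 + 5 = 27.
R6 applies: 27 + 2 = 29.
R7 does not apply.
R8 applies: 29 + 3 = 32.
Level 32 exceeds the maximum of 24; capped at 24.
Final offense level: 24.
Criminal history: 5 prior points → Category 1 (0-5).
Level 24 falls in the 20-24 band.
Grid: Level 20-24 × Category 1 = 1410-1740 days.

1410-1740 days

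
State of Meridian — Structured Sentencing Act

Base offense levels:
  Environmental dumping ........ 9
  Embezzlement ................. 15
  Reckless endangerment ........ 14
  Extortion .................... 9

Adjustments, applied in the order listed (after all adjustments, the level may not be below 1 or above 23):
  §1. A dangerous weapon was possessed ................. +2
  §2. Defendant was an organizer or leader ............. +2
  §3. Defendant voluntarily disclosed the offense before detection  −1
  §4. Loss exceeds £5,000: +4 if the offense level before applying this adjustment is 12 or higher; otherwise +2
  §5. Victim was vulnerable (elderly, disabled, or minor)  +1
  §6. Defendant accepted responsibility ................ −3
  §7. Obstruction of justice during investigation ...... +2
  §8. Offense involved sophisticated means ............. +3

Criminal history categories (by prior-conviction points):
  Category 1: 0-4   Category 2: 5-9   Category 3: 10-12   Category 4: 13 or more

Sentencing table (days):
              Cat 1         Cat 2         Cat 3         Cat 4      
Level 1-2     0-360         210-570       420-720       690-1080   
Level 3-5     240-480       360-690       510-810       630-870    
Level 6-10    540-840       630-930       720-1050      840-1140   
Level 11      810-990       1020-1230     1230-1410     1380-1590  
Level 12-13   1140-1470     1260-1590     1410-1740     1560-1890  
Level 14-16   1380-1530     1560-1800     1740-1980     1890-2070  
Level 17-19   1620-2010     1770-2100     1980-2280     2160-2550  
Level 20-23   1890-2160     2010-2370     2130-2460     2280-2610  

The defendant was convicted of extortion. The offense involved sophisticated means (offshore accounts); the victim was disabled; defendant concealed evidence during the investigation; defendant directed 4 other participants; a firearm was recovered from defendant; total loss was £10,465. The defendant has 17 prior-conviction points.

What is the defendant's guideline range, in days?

Base offense level for extortion: 9.
§1 applies: 9 + 2 = 11.
§2 applies: 11 + 2 = 13.
§3 does not apply.
§4 applies (level before this adjustment is 13 ≥ 12, so +4): 13 + 4 = 17.
§5 applies: 17 + 1 = 18.
§7 applies: 18 + 2 = 20.
§8 applies: 20 + 3 = 23.
Final offense level: 23.
Criminal history: 17 prior points → Category 4 (13+).
Level 23 falls in the 20-23 band.
Grid: Level 20-23 × Category 4 = 2280-2610 days.

2280-2610 days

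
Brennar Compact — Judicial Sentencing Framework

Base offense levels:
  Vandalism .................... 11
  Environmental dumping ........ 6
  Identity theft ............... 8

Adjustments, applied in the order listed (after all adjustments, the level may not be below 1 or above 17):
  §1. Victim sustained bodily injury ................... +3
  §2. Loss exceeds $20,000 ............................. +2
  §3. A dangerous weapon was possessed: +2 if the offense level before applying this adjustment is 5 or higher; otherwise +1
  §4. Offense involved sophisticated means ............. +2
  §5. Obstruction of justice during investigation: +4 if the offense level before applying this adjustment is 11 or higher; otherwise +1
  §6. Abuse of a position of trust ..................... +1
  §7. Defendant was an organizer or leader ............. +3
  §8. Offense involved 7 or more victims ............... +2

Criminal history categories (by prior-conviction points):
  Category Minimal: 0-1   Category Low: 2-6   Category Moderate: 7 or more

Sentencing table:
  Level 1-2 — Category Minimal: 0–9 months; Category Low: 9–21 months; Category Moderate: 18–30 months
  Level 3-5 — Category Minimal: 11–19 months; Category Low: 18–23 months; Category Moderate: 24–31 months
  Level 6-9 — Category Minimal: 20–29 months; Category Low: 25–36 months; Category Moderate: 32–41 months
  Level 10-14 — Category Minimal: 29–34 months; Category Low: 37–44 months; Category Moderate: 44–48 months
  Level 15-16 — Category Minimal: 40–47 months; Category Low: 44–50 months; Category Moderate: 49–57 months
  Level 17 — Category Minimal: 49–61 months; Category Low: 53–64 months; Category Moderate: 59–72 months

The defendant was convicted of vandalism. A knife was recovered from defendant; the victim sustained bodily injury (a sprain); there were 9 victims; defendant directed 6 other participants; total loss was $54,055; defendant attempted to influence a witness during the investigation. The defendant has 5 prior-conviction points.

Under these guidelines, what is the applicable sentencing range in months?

Base offense level for vandalism: 11.
§1 applies: 11 + 3 = 14.
§2 applies: 14 + 2 = 16.
§3 applies (level before this adjustment is 16 ≥ 5, so +2): 16 + 2 = 18.
§4 does not apply.
§5 applies (level before this adjustment is 18 ≥ 11, so +4): 18 + 4 = 22.
§7 applies: 22 + 3 = 25.
§8 applies: 25 + 2 = 27.
Level 27 exceeds the maximum of 17; capped at 17.
Final offense level: 17.
Criminal history: 5 prior points → Category Low (2-6).
Level 17 falls in the 17 band.
Grid: Level 17 × Category Low = 53-64 months.

53-64 months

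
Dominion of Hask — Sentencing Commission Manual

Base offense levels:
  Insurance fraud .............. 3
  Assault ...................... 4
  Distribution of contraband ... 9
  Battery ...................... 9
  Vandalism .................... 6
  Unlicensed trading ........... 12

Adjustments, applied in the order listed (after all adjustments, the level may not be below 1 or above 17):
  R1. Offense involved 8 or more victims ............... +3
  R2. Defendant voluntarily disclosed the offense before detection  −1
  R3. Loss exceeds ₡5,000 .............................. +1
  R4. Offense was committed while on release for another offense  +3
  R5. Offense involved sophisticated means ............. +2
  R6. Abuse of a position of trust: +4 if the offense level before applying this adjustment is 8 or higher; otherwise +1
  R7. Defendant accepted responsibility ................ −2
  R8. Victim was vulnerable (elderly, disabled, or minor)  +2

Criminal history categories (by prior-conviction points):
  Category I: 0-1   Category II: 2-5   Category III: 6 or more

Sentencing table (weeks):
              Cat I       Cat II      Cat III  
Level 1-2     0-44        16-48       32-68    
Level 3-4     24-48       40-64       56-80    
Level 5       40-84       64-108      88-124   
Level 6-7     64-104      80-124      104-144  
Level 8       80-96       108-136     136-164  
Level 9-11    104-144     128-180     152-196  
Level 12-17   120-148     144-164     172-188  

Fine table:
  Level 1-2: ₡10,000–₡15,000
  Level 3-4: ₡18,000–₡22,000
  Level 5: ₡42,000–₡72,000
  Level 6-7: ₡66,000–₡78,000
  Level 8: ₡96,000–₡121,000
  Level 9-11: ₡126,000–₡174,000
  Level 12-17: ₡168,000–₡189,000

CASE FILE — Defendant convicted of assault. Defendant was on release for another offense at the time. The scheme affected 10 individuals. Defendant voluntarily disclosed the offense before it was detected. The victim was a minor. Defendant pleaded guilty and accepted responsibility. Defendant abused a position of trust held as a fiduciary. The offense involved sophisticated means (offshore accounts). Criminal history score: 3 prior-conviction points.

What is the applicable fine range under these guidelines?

₡168,000–₡189,000

Base offense level for assault: 4.
R1 applies: 4 + 3 = 7.
R2 applies: 7 − 1 = 6.
R3 does not apply.
R4 applies: 6 + 3 = 9.
R5 applies: 9 + 2 = 11.
R6 applies (level before this adjustment is 11 ≥ 8, so +4): 11 + 4 = 15.
R7 applies: 15 − 2 = 13.
R8 applies: 13 + 2 = 15.
Final offense level: 15.
Level 15 falls in the 12-17 band.
Fine table: Level 12-17 → ₡168,000–₡189,000.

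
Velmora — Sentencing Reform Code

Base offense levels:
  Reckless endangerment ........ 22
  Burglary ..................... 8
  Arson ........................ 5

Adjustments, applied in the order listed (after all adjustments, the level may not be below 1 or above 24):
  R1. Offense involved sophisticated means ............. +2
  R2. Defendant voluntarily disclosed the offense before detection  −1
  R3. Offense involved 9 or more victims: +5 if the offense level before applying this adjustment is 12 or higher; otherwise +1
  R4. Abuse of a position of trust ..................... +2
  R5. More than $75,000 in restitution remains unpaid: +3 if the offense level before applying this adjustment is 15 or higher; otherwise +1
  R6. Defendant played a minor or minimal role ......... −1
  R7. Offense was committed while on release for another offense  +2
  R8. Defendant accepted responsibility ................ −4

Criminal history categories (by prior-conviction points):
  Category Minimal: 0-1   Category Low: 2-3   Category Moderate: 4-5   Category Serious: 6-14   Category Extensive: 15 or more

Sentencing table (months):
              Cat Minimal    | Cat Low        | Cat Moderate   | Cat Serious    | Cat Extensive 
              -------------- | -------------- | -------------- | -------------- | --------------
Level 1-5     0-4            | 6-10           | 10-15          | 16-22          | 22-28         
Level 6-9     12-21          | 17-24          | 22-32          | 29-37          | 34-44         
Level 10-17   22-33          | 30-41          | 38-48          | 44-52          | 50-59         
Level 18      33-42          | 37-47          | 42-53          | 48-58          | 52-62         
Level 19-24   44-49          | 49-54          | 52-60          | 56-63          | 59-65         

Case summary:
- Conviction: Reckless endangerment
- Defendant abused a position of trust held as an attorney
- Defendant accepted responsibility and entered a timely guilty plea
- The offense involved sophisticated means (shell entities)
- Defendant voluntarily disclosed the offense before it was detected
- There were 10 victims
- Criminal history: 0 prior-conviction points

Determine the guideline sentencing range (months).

Base offense level for reckless endangerment: 22.
R1 applies: 22 + 2 = 24.
R2 applies: 24 − 1 = 23.
R3 applies (level before this adjustment is 23 ≥ 12, so +5): 23 + 5 = 28.
R4 applies: 28 + 2 = 30.
R5 does not apply.
R6 does not apply.
R7 does not apply.
R8 applies: 30 − 4 = 26.
Level 26 exceeds the maximum of 24; capped at 24.
Final offense level: 24.
Criminal history: 0 prior points → Category Minimal (0-1).
Level 24 falls in the 19-24 band.
Grid: Level 19-24 × Category Minimal = 44-49 months.

44-49 months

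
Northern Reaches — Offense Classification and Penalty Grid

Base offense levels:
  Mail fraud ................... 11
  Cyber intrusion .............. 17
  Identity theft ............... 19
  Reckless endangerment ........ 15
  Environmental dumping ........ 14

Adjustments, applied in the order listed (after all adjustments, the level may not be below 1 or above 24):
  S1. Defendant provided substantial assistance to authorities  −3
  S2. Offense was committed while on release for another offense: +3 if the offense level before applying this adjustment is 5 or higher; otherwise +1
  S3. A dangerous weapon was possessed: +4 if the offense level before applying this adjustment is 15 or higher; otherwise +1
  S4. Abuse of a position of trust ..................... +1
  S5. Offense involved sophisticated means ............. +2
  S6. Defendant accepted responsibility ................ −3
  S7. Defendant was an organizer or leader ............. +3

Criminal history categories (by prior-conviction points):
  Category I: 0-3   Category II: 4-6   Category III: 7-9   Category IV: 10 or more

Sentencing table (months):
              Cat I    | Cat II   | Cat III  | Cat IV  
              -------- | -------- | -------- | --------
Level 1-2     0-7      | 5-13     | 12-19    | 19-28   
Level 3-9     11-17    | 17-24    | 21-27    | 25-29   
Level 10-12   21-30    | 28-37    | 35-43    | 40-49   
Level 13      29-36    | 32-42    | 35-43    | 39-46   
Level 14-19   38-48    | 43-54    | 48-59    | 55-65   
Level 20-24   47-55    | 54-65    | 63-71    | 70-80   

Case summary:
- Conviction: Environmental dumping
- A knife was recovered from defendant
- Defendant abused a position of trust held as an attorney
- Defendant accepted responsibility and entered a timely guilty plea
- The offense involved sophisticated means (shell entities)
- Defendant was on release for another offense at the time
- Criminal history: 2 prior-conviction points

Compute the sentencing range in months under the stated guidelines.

47-55 months

Base offense level for environmental dumping: 14.
S2 applies (level before this adjustment is 14 ≥ 5, so +3): 14 + 3 = 17.
S3 applies (level before this adjustment is 17 ≥ 15, so +4): 17 + 4 = 21.
S4 applies: 21 + 1 = 22.
S5 applies: 22 + 2 = 24.
S6 applies: 24 − 3 = 21.
Final offense level: 21.
Criminal history: 2 prior points → Category I (0-3).
Level 21 falls in the 20-24 band.
Grid: Level 20-24 × Category I = 47-55 months.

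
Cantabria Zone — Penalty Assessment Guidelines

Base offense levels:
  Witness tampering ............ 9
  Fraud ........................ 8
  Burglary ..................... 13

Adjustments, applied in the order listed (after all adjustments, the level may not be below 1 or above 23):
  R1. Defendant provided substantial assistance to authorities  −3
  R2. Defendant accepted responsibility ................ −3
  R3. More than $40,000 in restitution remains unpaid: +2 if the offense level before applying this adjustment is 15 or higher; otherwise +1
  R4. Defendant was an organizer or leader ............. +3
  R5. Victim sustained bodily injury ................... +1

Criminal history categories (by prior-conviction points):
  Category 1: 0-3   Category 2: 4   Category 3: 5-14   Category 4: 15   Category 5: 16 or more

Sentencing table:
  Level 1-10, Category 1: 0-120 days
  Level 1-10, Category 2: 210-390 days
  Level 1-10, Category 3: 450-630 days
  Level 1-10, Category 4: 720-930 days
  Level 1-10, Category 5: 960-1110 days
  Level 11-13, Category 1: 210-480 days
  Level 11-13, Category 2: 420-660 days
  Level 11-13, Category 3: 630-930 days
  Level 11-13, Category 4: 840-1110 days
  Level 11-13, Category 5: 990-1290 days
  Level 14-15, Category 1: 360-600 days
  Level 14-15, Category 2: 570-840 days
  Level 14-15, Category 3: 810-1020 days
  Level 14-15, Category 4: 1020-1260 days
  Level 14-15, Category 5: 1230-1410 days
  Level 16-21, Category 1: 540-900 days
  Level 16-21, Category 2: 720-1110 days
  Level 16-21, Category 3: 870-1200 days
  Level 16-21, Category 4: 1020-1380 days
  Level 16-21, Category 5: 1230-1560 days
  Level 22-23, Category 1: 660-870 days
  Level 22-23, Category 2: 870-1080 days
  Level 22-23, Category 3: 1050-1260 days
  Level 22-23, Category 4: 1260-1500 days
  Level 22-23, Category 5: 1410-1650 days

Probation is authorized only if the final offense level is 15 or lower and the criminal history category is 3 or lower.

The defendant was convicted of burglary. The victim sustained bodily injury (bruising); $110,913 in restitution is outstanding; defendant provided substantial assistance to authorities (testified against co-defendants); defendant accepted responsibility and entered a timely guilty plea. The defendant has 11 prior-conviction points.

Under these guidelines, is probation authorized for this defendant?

Yes

Base offense level for burglary: 13.
R1 applies: 13 − 3 = 10.
R2 applies: 10 − 3 = 7.
R3 applies (level before this adjustment is 7 < 15, so +1): 7 + 1 = 8.
R5 applies: 8 + 1 = 9.
Final offense level: 9.
Criminal history: 11 prior points → Category 3 (5-14).
Level 9 falls in the 1-10 band.
Grid: Level 1-10 × Category 3 = 450-630 days.
Probation check: level 9 ≤ 15 and category 3 ≤ 3 → eligible.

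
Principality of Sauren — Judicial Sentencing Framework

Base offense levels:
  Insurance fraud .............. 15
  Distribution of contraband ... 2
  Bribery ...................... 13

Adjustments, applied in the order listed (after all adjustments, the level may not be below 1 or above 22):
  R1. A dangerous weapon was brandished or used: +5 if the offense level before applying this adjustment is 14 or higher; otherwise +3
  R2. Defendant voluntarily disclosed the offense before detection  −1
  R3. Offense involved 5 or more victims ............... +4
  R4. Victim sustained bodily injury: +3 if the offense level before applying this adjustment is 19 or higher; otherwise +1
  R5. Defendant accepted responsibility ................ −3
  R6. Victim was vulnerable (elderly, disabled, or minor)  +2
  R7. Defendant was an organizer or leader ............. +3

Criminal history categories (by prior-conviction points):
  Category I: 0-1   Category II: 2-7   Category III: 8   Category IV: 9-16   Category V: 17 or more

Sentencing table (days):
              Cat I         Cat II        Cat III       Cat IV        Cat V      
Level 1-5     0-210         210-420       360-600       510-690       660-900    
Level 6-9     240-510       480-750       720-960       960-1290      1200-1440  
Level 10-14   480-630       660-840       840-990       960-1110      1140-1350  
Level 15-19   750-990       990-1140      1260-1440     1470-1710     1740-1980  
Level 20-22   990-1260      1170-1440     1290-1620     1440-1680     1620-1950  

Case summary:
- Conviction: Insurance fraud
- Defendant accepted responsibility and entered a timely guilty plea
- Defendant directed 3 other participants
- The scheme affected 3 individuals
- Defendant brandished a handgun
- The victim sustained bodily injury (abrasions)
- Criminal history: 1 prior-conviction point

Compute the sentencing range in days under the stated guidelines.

Base offense level for insurance fraud: 15.
R1 applies (level before this adjustment is 15 ≥ 14, so +5): 15 + 5 = 20.
R2 does not apply.
R4 applies (level before this adjustment is 20 ≥ 19, so +3): 20 + 3 = 23.
R5 applies: 23 − 3 = 20.
R6 does not apply.
R7 applies: 20 + 3 = 23.
Level 23 exceeds the maximum of 22; capped at 22.
Final offense level: 22.
Criminal history: 1 prior point → Category I (0-1).
Level 22 falls in the 20-22 band.
Grid: Level 20-22 × Category I = 990-1260 days.

990-1260 days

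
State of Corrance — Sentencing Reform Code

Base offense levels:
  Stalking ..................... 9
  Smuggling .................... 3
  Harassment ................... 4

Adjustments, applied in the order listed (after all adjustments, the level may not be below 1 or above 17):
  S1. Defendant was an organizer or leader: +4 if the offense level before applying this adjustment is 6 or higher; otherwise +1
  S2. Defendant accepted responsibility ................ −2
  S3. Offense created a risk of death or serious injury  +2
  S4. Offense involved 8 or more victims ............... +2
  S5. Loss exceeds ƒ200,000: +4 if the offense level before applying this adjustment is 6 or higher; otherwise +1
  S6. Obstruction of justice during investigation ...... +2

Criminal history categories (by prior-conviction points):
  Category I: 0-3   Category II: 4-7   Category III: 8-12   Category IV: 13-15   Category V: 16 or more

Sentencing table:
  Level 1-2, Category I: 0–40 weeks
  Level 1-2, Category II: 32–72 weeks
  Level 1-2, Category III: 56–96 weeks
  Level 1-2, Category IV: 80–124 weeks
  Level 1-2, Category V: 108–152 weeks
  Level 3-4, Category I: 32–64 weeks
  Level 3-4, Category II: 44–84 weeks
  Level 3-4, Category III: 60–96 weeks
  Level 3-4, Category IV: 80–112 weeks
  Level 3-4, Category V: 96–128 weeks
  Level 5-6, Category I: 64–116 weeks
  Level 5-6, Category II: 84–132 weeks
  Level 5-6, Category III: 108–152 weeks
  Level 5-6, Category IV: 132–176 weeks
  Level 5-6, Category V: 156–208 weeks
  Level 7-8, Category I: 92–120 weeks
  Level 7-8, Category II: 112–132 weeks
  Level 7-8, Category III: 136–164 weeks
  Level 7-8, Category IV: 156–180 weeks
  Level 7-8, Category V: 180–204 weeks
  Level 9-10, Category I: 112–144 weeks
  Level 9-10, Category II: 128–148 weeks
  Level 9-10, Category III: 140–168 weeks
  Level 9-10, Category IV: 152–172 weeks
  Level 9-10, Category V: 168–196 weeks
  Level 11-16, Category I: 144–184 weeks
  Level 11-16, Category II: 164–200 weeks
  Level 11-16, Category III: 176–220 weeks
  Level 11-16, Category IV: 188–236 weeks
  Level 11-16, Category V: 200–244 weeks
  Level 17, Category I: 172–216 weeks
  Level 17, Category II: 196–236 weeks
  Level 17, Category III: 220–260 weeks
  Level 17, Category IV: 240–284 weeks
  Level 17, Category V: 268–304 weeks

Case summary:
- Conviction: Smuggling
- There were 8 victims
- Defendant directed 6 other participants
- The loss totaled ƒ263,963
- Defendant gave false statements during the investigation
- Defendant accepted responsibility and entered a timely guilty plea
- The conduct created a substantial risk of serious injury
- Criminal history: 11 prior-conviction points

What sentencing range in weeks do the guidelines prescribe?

Base offense level for smuggling: 3.
S1 applies (level before this adjustment is 3 < 6, so +1): 3 + 1 = 4.
S2 applies: 4 − 2 = 2.
S3 applies: 2 + 2 = 4.
S4 applies: 4 + 2 = 6.
S5 applies (level before this adjustment is 6 ≥ 6, so +4): 6 + 4 = 10.
S6 applies: 10 + 2 = 12.
Final offense level: 12.
Criminal history: 11 prior points → Category III (8-12).
Level 12 falls in the 11-16 band.
Grid: Level 11-16 × Category III = 176-220 weeks.

176-220 weeks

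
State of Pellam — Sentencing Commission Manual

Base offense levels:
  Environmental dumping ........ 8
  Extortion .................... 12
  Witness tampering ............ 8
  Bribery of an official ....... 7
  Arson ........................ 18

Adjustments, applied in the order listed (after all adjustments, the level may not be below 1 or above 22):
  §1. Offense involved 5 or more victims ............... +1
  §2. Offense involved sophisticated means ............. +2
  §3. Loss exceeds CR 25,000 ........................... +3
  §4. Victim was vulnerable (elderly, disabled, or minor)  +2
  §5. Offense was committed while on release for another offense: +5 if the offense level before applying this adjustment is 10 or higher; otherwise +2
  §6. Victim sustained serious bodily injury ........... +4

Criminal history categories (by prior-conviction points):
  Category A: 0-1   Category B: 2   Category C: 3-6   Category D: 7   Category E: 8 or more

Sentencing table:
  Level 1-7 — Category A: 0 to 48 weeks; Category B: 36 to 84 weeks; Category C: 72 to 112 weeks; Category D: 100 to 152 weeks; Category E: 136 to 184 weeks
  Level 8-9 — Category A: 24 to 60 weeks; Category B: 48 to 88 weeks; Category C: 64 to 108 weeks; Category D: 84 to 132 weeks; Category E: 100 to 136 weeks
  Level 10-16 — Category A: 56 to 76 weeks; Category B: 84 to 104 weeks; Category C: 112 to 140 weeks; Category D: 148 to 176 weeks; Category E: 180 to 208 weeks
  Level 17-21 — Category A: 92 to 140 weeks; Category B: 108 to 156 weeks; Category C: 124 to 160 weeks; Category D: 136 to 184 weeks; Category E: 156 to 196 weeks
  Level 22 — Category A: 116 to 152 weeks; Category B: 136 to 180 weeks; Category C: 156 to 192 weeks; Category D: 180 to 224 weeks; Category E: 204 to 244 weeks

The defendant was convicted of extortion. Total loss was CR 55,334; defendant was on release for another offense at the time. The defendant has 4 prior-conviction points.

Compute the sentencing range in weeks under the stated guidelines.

Base offense level for extortion: 12.
§3 applies: 12 + 3 = 15.
§4 does not apply.
§5 applies (level before this adjustment is 15 ≥ 10, so +5): 15 + 5 = 20.
§6 does not apply.
Final offense level: 20.
Criminal history: 4 prior points → Category C (3-6).
Level 20 falls in the 17-21 band.
Grid: Level 17-21 × Category C = 124-160 weeks.

124-160 weeks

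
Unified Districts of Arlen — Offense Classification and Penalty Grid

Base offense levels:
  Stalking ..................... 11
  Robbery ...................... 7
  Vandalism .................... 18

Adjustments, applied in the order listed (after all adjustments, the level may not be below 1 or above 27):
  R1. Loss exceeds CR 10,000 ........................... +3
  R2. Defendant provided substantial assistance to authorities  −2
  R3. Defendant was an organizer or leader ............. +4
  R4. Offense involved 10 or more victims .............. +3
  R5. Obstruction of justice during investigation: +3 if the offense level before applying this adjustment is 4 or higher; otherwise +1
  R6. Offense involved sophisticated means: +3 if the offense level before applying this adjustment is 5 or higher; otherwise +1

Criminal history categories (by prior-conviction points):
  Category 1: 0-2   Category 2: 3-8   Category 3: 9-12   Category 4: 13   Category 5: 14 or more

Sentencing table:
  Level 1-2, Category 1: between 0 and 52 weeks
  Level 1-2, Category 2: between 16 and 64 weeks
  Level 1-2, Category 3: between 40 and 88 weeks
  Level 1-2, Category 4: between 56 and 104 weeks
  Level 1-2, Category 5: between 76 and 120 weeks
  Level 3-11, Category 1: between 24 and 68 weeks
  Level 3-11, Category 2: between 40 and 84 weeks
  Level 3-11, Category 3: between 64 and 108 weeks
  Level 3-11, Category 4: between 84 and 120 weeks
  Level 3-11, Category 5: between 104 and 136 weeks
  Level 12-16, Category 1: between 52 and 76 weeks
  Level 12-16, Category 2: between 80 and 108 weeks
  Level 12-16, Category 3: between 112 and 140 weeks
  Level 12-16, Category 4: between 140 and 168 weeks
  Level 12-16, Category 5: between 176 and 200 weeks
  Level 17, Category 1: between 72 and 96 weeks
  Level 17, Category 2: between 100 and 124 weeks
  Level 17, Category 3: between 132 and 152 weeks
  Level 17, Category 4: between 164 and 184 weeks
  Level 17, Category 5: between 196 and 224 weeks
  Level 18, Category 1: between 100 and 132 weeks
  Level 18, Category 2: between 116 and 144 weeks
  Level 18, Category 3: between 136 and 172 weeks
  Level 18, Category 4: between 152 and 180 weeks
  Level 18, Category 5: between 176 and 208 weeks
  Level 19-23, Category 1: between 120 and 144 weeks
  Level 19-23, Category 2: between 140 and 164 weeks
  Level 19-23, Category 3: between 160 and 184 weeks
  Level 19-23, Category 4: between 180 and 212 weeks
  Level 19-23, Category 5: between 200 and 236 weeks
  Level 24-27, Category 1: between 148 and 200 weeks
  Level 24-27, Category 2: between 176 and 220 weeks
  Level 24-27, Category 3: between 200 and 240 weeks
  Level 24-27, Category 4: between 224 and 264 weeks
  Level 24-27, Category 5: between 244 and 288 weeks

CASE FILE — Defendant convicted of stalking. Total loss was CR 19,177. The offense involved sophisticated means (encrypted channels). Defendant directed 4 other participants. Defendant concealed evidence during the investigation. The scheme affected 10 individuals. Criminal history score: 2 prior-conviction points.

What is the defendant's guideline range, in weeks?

148-200 weeks

Base offense level for stalking: 11.
R1 applies: 11 + 3 = 14.
R3 applies: 14 + 4 = 18.
R4 applies: 18 + 3 = 21.
R5 applies (level before this adjustment is 21 ≥ 4, so +3): 21 + 3 = 24.
R6 applies (level before this adjustment is 24 ≥ 5, so +3): 24 + 3 = 27.
Final offense level: 27.
Criminal history: 2 prior points → Category 1 (0-2).
Level 27 falls in the 24-27 band.
Grid: Level 24-27 × Category 1 = 148-200 weeks.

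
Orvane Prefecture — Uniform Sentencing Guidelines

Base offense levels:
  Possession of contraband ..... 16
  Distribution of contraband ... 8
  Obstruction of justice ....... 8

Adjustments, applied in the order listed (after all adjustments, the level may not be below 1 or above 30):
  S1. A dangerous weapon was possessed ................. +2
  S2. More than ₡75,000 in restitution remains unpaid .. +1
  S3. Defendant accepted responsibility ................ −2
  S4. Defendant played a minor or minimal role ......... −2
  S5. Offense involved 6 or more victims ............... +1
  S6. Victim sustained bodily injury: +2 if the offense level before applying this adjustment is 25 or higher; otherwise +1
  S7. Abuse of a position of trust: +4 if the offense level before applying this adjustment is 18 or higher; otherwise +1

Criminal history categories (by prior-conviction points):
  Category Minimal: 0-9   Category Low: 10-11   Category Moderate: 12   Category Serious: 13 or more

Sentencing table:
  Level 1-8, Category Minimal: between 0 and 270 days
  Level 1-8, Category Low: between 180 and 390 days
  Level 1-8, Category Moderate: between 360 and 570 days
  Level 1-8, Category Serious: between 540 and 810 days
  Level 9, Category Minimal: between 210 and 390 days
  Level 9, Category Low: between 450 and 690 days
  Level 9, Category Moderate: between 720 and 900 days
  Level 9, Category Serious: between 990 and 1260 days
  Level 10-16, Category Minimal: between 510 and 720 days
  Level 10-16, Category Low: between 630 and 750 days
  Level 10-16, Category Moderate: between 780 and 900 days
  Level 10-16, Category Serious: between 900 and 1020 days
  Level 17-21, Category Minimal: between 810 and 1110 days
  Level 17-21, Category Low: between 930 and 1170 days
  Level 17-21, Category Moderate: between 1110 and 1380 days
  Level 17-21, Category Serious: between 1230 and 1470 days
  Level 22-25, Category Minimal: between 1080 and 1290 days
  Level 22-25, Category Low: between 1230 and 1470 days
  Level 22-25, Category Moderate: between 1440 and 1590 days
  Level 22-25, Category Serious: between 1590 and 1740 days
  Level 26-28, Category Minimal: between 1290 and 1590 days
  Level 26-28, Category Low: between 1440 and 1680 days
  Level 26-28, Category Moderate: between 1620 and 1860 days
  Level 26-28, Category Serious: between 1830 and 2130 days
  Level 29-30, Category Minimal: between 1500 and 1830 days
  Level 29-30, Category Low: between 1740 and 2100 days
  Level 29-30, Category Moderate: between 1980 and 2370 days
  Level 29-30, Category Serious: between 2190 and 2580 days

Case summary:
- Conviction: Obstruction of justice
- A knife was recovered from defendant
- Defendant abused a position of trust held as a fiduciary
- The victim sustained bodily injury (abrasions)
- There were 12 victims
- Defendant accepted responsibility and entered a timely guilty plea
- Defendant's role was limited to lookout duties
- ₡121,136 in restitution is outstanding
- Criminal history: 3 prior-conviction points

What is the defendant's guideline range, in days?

Base offense level for obstruction of justice: 8.
S1 applies: 8 + 2 = 10.
S2 applies: 10 + 1 = 11.
S3 applies: 11 − 2 = 9.
S4 applies: 9 − 2 = 7.
S5 applies: 7 + 1 = 8.
S6 applies (level before this adjustment is 8 < 25, so +1): 8 + 1 = 9.
S7 applies (level before this adjustment is 9 < 18, so +1): 9 + 1 = 10.
Final offense level: 10.
Criminal history: 3 prior points → Category Minimal (0-9).
Level 10 falls in the 10-16 band.
Grid: Level 10-16 × Category Minimal = 510-720 days.

510-720 days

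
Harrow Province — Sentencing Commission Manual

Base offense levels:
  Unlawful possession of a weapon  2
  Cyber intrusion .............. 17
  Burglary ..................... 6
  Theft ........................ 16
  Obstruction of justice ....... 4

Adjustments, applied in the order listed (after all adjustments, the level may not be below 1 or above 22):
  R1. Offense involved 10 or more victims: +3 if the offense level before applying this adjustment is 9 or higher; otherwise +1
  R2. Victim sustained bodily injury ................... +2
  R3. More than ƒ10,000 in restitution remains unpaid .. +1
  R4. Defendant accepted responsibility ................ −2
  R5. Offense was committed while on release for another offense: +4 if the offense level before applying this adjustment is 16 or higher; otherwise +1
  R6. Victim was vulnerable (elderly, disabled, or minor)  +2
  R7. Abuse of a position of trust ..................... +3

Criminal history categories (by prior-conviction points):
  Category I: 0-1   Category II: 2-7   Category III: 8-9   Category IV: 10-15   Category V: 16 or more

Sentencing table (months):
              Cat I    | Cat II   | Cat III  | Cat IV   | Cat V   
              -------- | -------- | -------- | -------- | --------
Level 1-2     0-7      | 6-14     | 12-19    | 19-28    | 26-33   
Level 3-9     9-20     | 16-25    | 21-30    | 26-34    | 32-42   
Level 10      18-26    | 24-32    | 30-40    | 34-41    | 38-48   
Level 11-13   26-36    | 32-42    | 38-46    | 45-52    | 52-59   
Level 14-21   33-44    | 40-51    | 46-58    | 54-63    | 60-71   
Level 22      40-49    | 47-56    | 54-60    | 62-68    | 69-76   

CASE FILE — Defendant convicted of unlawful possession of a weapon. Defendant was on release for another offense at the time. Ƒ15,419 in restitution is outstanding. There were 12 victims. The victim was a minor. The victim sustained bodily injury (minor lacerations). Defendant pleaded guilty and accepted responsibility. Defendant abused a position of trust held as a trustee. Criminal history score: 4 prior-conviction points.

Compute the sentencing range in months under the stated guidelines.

Base offense level for unlawful possession of a weapon: 2.
R1 applies (level before this adjustment is 2 < 9, so +1): 2 + 1 = 3.
R2 applies: 3 + 2 = 5.
R3 applies: 5 + 1 = 6.
R4 applies: 6 − 2 = 4.
R5 applies (level before this adjustment is 4 < 16, so +1): 4 + 1 = 5.
R6 applies: 5 + 2 = 7.
R7 applies: 7 + 3 = 10.
Final offense level: 10.
Criminal history: 4 prior points → Category II (2-7).
Level 10 falls in the 10 band.
Grid: Level 10 × Category II = 24-32 months.

24-32 months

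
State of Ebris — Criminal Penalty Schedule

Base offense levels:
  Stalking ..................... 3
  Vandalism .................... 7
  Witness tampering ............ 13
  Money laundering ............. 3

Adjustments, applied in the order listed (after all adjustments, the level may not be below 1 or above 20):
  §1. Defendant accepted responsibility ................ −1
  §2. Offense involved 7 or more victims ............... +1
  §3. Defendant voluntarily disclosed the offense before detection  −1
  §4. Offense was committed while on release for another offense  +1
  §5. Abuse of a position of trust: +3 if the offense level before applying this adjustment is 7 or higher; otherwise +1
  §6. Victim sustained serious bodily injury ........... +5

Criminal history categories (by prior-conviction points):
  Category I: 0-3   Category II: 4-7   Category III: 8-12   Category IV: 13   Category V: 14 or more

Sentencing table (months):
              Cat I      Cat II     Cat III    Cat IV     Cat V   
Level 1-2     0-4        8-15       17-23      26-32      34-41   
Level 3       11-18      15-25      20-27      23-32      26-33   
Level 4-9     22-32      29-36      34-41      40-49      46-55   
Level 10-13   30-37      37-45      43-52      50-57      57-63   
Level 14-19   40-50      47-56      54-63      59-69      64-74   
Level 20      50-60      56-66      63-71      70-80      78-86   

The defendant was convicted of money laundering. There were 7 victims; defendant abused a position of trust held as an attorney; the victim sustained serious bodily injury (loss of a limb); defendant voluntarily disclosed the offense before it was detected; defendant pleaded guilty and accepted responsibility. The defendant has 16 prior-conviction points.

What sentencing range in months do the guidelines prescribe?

Base offense level for money laundering: 3.
§1 applies: 3 − 1 = 2.
§2 applies: 2 + 1 = 3.
§3 applies: 3 − 1 = 2.
§5 applies (level before this adjustment is 2 < 7, so +1): 2 + 1 = 3.
§6 applies: 3 + 5 = 8.
Final offense level: 8.
Criminal history: 16 prior points → Category V (14+).
Level 8 falls in the 4-9 band.
Grid: Level 4-9 × Category V = 46-55 months.

46-55 months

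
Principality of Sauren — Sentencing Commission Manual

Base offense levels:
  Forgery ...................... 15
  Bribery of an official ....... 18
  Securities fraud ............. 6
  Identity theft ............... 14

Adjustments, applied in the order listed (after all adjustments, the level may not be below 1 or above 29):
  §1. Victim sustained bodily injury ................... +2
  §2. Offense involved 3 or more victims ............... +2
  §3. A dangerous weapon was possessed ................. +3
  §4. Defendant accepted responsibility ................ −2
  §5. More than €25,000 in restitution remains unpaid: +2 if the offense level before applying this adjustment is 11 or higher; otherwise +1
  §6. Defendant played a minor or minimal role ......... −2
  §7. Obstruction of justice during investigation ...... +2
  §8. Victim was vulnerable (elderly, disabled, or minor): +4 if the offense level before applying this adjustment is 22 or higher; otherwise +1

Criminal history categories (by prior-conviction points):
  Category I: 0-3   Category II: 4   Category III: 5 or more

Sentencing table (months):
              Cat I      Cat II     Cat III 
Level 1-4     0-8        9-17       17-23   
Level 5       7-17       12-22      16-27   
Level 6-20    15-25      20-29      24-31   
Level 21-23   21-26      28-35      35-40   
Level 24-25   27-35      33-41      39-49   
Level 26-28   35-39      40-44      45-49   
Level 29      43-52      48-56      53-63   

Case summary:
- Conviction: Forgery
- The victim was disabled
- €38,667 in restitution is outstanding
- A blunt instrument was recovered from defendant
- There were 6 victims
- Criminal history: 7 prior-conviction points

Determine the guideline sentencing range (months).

45-49 months

Base offense level for forgery: 15.
§1 does not apply.
§2 applies: 15 + 2 = 17.
§3 applies: 17 + 3 = 20.
§5 applies (level before this adjustment is 20 ≥ 11, so +2): 20 + 2 = 22.
§7 does not apply.
§8 applies (level before this adjustment is 22 ≥ 22, so +4): 22 + 4 = 26.
Final offense level: 26.
Criminal history: 7 prior points → Category III (5+).
Level 26 falls in the 26-28 band.
Grid: Level 26-28 × Category III = 45-49 months.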